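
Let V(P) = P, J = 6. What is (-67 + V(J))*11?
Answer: -671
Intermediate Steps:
(-67 + V(J))*11 = (-67 + 6)*11 = -61*11 = -671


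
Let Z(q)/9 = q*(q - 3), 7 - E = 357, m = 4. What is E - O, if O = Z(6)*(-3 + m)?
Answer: -512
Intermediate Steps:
E = -350 (E = 7 - 1*357 = 7 - 357 = -350)
Z(q) = 9*q*(-3 + q) (Z(q) = 9*(q*(q - 3)) = 9*(q*(-3 + q)) = 9*q*(-3 + q))
O = 162 (O = (9*6*(-3 + 6))*(-3 + 4) = (9*6*3)*1 = 162*1 = 162)
E - O = -350 - 1*162 = -350 - 162 = -512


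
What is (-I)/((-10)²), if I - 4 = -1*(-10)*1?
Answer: -7/50 ≈ -0.14000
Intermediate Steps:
I = 14 (I = 4 - 1*(-10)*1 = 4 + 10*1 = 4 + 10 = 14)
(-I)/((-10)²) = (-1*14)/((-10)²) = -14/100 = -14*1/100 = -7/50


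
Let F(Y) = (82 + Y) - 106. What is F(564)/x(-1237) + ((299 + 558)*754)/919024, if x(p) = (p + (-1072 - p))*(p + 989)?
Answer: 2691977677/3817625696 ≈ 0.70514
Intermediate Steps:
F(Y) = -24 + Y
x(p) = -1060208 - 1072*p (x(p) = -1072*(989 + p) = -1060208 - 1072*p)
F(564)/x(-1237) + ((299 + 558)*754)/919024 = (-24 + 564)/(-1060208 - 1072*(-1237)) + ((299 + 558)*754)/919024 = 540/(-1060208 + 1326064) + (857*754)*(1/919024) = 540/265856 + 646178*(1/919024) = 540*(1/265856) + 323089/459512 = 135/66464 + 323089/459512 = 2691977677/3817625696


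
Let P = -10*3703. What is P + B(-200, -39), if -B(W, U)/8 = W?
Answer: -35430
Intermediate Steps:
B(W, U) = -8*W
P = -37030
P + B(-200, -39) = -37030 - 8*(-200) = -37030 + 1600 = -35430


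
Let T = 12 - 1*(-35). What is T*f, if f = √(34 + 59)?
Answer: 47*√93 ≈ 453.25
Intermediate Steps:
T = 47 (T = 12 + 35 = 47)
f = √93 ≈ 9.6436
T*f = 47*√93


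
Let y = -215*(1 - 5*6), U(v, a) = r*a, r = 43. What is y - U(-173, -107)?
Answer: 10836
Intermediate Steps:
U(v, a) = 43*a
y = 6235 (y = -215*(1 - 30) = -215*(-29) = 6235)
y - U(-173, -107) = 6235 - 43*(-107) = 6235 - 1*(-4601) = 6235 + 4601 = 10836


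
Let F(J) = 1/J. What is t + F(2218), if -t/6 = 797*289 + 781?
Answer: -3075665111/2218 ≈ -1.3867e+6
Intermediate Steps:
t = -1386684 (t = -6*(797*289 + 781) = -6*(230333 + 781) = -6*231114 = -1386684)
t + F(2218) = -1386684 + 1/2218 = -3075665111/2218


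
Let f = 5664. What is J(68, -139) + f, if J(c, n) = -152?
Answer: 5512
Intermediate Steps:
J(68, -139) + f = -152 + 5664 = 5512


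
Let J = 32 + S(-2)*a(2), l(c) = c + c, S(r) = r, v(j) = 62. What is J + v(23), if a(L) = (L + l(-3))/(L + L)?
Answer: 96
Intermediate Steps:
l(c) = 2*c
a(L) = (-6 + L)/(2*L) (a(L) = (L + 2*(-3))/(L + L) = (L - 6)/((2*L)) = (-6 + L)*(1/(2*L)) = (-6 + L)/(2*L))
J = 34 (J = 32 - (-6 + 2)/2 = 32 - (-4)/2 = 32 - 2*(-1) = 32 + 2 = 34)
J + v(23) = 34 + 62 = 96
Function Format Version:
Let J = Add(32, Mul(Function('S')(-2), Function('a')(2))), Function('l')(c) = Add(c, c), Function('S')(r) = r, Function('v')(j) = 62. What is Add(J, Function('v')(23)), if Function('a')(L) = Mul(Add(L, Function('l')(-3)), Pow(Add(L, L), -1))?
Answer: 96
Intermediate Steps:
Function('l')(c) = Mul(2, c)
Function('a')(L) = Mul(Rational(1, 2), Pow(L, -1), Add(-6, L)) (Function('a')(L) = Mul(Add(L, Mul(2, -3)), Pow(Add(L, L), -1)) = Mul(Add(L, -6), Pow(Mul(2, L), -1)) = Mul(Add(-6, L), Mul(Rational(1, 2), Pow(L, -1))) = Mul(Rational(1, 2), Pow(L, -1), Add(-6, L)))
J = 34 (J = Add(32, Mul(-2, Mul(Rational(1, 2), Pow(2, -1), Add(-6, 2)))) = Add(32, Mul(-2, Mul(Rational(1, 2), Rational(1, 2), -4))) = Add(32, Mul(-2, -1)) = Add(32, 2) = 34)
Add(J, Function('v')(23)) = Add(34, 62) = 96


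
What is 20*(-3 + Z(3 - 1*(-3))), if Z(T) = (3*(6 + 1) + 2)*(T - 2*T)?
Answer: -2820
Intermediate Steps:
Z(T) = -23*T (Z(T) = (3*7 + 2)*(-T) = (21 + 2)*(-T) = 23*(-T) = -23*T)
20*(-3 + Z(3 - 1*(-3))) = 20*(-3 - 23*(3 - 1*(-3))) = 20*(-3 - 23*(3 + 3)) = 20*(-3 - 23*6) = 20*(-3 - 138) = 20*(-141) = -2820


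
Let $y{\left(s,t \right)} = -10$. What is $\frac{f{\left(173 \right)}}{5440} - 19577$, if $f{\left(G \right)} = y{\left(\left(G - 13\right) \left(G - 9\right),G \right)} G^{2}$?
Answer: $- \frac{10679817}{544} \approx -19632.0$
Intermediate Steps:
$f{\left(G \right)} = - 10 G^{2}$
$\frac{f{\left(173 \right)}}{5440} - 19577 = \frac{\left(-10\right) 173^{2}}{5440} - 19577 = \left(-10\right) 29929 \cdot \frac{1}{5440} - 19577 = \left(-299290\right) \frac{1}{5440} - 19577 = - \frac{29929}{544} - 19577 = - \frac{10679817}{544}$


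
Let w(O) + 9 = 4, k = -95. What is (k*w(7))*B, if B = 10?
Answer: 4750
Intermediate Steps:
w(O) = -5 (w(O) = -9 + 4 = -5)
(k*w(7))*B = -95*(-5)*10 = 475*10 = 4750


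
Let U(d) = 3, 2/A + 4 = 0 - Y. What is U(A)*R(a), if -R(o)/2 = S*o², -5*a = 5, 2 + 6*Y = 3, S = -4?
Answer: 24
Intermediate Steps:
Y = ⅙ (Y = -⅓ + (⅙)*3 = -⅓ + ½ = ⅙ ≈ 0.16667)
A = -12/25 (A = 2/(-4 + (0 - 1*⅙)) = 2/(-4 + (0 - ⅙)) = 2/(-4 - ⅙) = 2/(-25/6) = 2*(-6/25) = -12/25 ≈ -0.48000)
a = -1 (a = -⅕*5 = -1)
R(o) = 8*o² (R(o) = -(-8)*o² = 8*o²)
U(A)*R(a) = 3*(8*(-1)²) = 3*(8*1) = 3*8 = 24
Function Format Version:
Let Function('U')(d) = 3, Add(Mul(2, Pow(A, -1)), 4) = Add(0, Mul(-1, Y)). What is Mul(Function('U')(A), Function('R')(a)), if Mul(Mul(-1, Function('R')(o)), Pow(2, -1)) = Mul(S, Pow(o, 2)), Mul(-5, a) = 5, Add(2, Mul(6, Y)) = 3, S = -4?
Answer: 24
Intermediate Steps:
Y = Rational(1, 6) (Y = Add(Rational(-1, 3), Mul(Rational(1, 6), 3)) = Add(Rational(-1, 3), Rational(1, 2)) = Rational(1, 6) ≈ 0.16667)
A = Rational(-12, 25) (A = Mul(2, Pow(Add(-4, Add(0, Mul(-1, Rational(1, 6)))), -1)) = Mul(2, Pow(Add(-4, Add(0, Rational(-1, 6))), -1)) = Mul(2, Pow(Add(-4, Rational(-1, 6)), -1)) = Mul(2, Pow(Rational(-25, 6), -1)) = Mul(2, Rational(-6, 25)) = Rational(-12, 25) ≈ -0.48000)
a = -1 (a = Mul(Rational(-1, 5), 5) = -1)
Function('R')(o) = Mul(8, Pow(o, 2)) (Function('R')(o) = Mul(-2, Mul(-4, Pow(o, 2))) = Mul(8, Pow(o, 2)))
Mul(Function('U')(A), Function('R')(a)) = Mul(3, Mul(8, Pow(-1, 2))) = Mul(3, Mul(8, 1)) = Mul(3, 8) = 24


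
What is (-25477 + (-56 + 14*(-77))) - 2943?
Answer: -29554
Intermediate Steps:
(-25477 + (-56 + 14*(-77))) - 2943 = (-25477 + (-56 - 1078)) - 2943 = (-25477 - 1134) - 2943 = -26611 - 2943 = -29554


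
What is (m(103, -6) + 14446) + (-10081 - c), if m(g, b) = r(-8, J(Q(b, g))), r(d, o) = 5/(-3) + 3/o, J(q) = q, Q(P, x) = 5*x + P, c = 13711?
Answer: -14273878/1527 ≈ -9347.7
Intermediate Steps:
Q(P, x) = P + 5*x
r(d, o) = -5/3 + 3/o (r(d, o) = 5*(-⅓) + 3/o = -5/3 + 3/o)
m(g, b) = -5/3 + 3/(b + 5*g)
(m(103, -6) + 14446) + (-10081 - c) = ((9 - 25*103 - 5*(-6))/(3*(-6 + 5*103)) + 14446) + (-10081 - 1*13711) = ((9 - 2575 + 30)/(3*(-6 + 515)) + 14446) + (-10081 - 13711) = ((⅓)*(-2536)/509 + 14446) - 23792 = ((⅓)*(1/509)*(-2536) + 14446) - 23792 = (-2536/1527 + 14446) - 23792 = 22056506/1527 - 23792 = -14273878/1527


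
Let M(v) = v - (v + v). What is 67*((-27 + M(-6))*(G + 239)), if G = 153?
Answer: -551544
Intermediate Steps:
M(v) = -v (M(v) = v - 2*v = -v)
67*((-27 + M(-6))*(G + 239)) = 67*((-27 - 1*(-6))*(153 + 239)) = 67*((-27 + 6)*392) = 67*(-21*392) = 67*(-8232) = -551544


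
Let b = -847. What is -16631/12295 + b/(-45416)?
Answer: -106414233/79769960 ≈ -1.3340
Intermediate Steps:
-16631/12295 + b/(-45416) = -16631/12295 - 847/(-45416) = -16631*1/12295 - 847*(-1/45416) = -16631/12295 + 121/6488 = -106414233/79769960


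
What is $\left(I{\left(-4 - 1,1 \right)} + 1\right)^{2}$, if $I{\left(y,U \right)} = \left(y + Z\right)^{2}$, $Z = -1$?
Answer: $1369$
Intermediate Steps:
$I{\left(y,U \right)} = \left(-1 + y\right)^{2}$ ($I{\left(y,U \right)} = \left(y - 1\right)^{2} = \left(-1 + y\right)^{2}$)
$\left(I{\left(-4 - 1,1 \right)} + 1\right)^{2} = \left(\left(-1 - 5\right)^{2} + 1\right)^{2} = \left(\left(-6\right)^{2} + 1\right)^{2} = \left(36 + 1\right)^{2} = 37^{2} = 1369$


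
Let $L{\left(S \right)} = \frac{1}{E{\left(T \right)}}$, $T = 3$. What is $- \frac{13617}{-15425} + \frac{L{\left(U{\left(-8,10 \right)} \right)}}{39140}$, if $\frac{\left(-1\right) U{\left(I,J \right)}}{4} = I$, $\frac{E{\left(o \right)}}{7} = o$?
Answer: $\frac{2238474481}{2535684900} \approx 0.88279$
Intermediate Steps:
$E{\left(o \right)} = 7 o$
$U{\left(I,J \right)} = - 4 I$
$L{\left(S \right)} = \frac{1}{21}$ ($L{\left(S \right)} = \frac{1}{7 \cdot 3} = \frac{1}{21}$)
$- \frac{13617}{-15425} + \frac{L{\left(U{\left(-8,10 \right)} \right)}}{39140} = - \frac{13617}{-15425} + \frac{1}{21 \cdot 39140} = \left(-13617\right) \left(- \frac{1}{15425}\right) + \frac{1}{21} \cdot \frac{1}{39140} = \frac{13617}{15425} + \frac{1}{821940} = \frac{2238474481}{2535684900}$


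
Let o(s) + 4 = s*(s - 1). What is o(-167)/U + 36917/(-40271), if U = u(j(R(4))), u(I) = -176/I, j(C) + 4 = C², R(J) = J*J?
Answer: -1617536276/40271 ≈ -40166.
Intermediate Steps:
R(J) = J²
j(C) = -4 + C²
U = -44/63 (U = -176/(-4 + (4²)²) = -176/(-4 + 16²) = -176/(-4 + 256) = -176/252 = -176*1/252 = -44/63 ≈ -0.69841)
o(s) = -4 + s*(-1 + s) (o(s) = -4 + s*(s - 1) = -4 + s*(-1 + s))
o(-167)/U + 36917/(-40271) = (-4 + (-167)² - 1*(-167))/(-44/63) + 36917/(-40271) = (-4 + 27889 + 167)*(-63/44) + 36917*(-1/40271) = 28052*(-63/44) - 36917/40271 = -441819/11 - 36917/40271 = -1617536276/40271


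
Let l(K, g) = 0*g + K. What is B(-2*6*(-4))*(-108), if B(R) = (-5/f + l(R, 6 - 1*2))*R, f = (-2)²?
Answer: -242352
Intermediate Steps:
f = 4
l(K, g) = K (l(K, g) = 0 + K = K)
B(R) = R*(-5/4 + R) (B(R) = (-5/4 + R)*R = R*(-5/4 + R))
B(-2*6*(-4))*(-108) = ((-2*6*(-4))*(-5 + 4*(-2*6*(-4)))/4)*(-108) = ((-12*(-4))*(-5 + 4*(-12*(-4)))/4)*(-108) = ((¼)*48*(-5 + 4*48))*(-108) = ((¼)*48*(-5 + 192))*(-108) = ((¼)*48*187)*(-108) = 2244*(-108) = -242352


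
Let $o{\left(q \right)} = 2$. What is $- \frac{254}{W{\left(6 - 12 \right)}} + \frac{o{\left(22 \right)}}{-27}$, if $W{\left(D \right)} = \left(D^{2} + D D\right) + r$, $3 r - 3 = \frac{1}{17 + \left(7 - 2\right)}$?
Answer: $- \frac{462266}{130113} \approx -3.5528$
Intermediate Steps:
$r = \frac{67}{66}$ ($r = 1 + \frac{1}{3 \left(17 + \left(7 - 2\right)\right)} = 1 + \frac{1}{3 \left(17 + 5\right)} = 1 + \frac{1}{3 \cdot 22} = 1 + \frac{1}{3} \cdot \frac{1}{22} = 1 + \frac{1}{66} = \frac{67}{66} \approx 1.0152$)
$W{\left(D \right)} = \frac{67}{66} + 2 D^{2}$ ($W{\left(D \right)} = \left(D^{2} + D D\right) + \frac{67}{66} = \left(D^{2} + D^{2}\right) + \frac{67}{66} = 2 D^{2} + \frac{67}{66} = \frac{67}{66} + 2 D^{2}$)
$- \frac{254}{W{\left(6 - 12 \right)}} + \frac{o{\left(22 \right)}}{-27} = - \frac{254}{\frac{67}{66} + 2 \left(6 - 12\right)^{2}} + \frac{2}{-27} = - \frac{254}{\frac{67}{66} + 2 \left(6 - 12\right)^{2}} + 2 \left(- \frac{1}{27}\right) = - \frac{254}{\frac{67}{66} + 2 \left(-6\right)^{2}} - \frac{2}{27} = - \frac{254}{\frac{67}{66} + 2 \cdot 36} - \frac{2}{27} = - \frac{254}{\frac{67}{66} + 72} - \frac{2}{27} = - \frac{254}{\frac{4819}{66}} - \frac{2}{27} = \left(-254\right) \frac{66}{4819} - \frac{2}{27} = - \frac{16764}{4819} - \frac{2}{27} = - \frac{462266}{130113}$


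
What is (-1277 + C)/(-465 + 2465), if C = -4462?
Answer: -5739/2000 ≈ -2.8695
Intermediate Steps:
(-1277 + C)/(-465 + 2465) = (-1277 - 4462)/(-465 + 2465) = -5739/2000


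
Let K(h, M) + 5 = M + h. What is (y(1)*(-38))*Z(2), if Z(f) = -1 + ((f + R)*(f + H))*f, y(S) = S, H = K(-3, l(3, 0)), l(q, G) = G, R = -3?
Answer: -418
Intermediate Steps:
K(h, M) = -5 + M + h (K(h, M) = -5 + (M + h) = -5 + M + h)
H = -8 (H = -5 + 0 - 3 = -8)
Z(f) = -1 + f*(-8 + f)*(-3 + f) (Z(f) = -1 + ((f - 3)*(f - 8))*f = -1 + ((-3 + f)*(-8 + f))*f = -1 + ((-8 + f)*(-3 + f))*f = -1 + f*(-8 + f)*(-3 + f))
(y(1)*(-38))*Z(2) = (1*(-38))*(-1 + 2³ - 11*2² + 24*2) = -38*(-1 + 8 - 11*4 + 48) = -38*(-1 + 8 - 44 + 48) = -38*11 = -418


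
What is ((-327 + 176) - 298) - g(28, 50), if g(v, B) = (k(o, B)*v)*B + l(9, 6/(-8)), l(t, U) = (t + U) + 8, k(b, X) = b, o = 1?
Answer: -7461/4 ≈ -1865.3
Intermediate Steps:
l(t, U) = 8 + U + t (l(t, U) = (U + t) + 8 = 8 + U + t)
g(v, B) = 65/4 + B*v (g(v, B) = (1*v)*B + (8 + 6/(-8) + 9) = v*B + (8 + 6*(-⅛) + 9) = B*v + (8 - ¾ + 9) = B*v + 65/4 = 65/4 + B*v)
((-327 + 176) - 298) - g(28, 50) = ((-327 + 176) - 298) - (65/4 + 50*28) = (-151 - 298) - (65/4 + 1400) = -449 - 1*5665/4 = -449 - 5665/4 = -7461/4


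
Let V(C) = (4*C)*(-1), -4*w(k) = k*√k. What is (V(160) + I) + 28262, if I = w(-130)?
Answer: 27622 + 65*I*√130/2 ≈ 27622.0 + 370.56*I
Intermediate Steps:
w(k) = -k^(3/2)/4 (w(k) = -k*√k/4 = -k^(3/2)/4)
I = 65*I*√130/2 (I = -(-65)*I*√130/2 = 65*I*√130/2 ≈ 370.56*I)
V(C) = -4*C
(V(160) + I) + 28262 = (-4*160 + 65*I*√130/2) + 28262 = (-640 + 65*I*√130/2) + 28262 = 27622 + 65*I*√130/2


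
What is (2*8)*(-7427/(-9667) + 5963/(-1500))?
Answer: -26573612/517875 ≈ -51.313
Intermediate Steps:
(2*8)*(-7427/(-9667) + 5963/(-1500)) = 16*(-7427*(-1/9667) + 5963*(-1/1500)) = 16*(1061/1381 - 5963/1500) = 16*(-6643403/2071500) = -26573612/517875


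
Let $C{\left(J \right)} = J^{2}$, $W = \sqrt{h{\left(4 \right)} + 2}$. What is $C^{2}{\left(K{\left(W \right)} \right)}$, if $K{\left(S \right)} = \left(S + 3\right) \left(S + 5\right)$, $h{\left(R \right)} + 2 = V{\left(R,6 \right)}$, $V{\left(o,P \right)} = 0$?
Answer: $50625$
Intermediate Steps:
$h{\left(R \right)} = -2$ ($h{\left(R \right)} = -2 + 0 = -2$)
$W = 0$ ($W = \sqrt{-2 + 2} = \sqrt{0} = 0$)
$K{\left(S \right)} = \left(3 + S\right) \left(5 + S\right)$
$C^{2}{\left(K{\left(W \right)} \right)} = \left(\left(15 + 0^{2} + 8 \cdot 0\right)^{2}\right)^{2} = \left(\left(15 + 0 + 0\right)^{2}\right)^{2} = \left(15^{2}\right)^{2} = 225^{2} = 50625$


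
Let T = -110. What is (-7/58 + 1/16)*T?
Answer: 1485/232 ≈ 6.4009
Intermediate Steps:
(-7/58 + 1/16)*T = (-7/58 + 1/16)*(-110) = -27/464*(-110) = 1485/232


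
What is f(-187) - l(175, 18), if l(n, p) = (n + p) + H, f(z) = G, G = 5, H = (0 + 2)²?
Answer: -192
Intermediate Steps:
H = 4 (H = 2² = 4)
f(z) = 5
l(n, p) = 4 + n + p (l(n, p) = (n + p) + 4 = 4 + n + p)
f(-187) - l(175, 18) = 5 - (4 + 175 + 18) = 5 - 1*197 = 5 - 197 = -192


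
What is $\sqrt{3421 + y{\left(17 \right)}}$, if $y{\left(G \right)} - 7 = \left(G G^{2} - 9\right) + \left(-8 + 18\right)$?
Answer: $\sqrt{8342} \approx 91.335$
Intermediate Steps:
$y{\left(G \right)} = 8 + G^{3}$ ($y{\left(G \right)} = 7 + \left(\left(G G^{2} - 9\right) + \left(-8 + 18\right)\right) = 7 + \left(\left(G^{3} - 9\right) + 10\right) = 7 + \left(\left(-9 + G^{3}\right) + 10\right) = 7 + \left(1 + G^{3}\right) = 8 + G^{3}$)
$\sqrt{3421 + y{\left(17 \right)}} = \sqrt{3421 + \left(8 + 17^{3}\right)} = \sqrt{3421 + \left(8 + 4913\right)} = \sqrt{3421 + 4921} = \sqrt{8342}$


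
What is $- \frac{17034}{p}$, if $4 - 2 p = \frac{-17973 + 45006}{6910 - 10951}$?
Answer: $- \frac{2699388}{847} \approx -3187.0$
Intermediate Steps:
$p = \frac{14399}{2694}$ ($p = 2 - \frac{\left(-17973 + 45006\right) \frac{1}{6910 - 10951}}{2} = 2 - \frac{27033 \frac{1}{-4041}}{2} = 2 - \frac{27033 \left(- \frac{1}{4041}\right)}{2} = 2 - - \frac{9011}{2694} = 2 + \frac{9011}{2694} = \frac{14399}{2694} \approx 5.3448$)
$- \frac{17034}{p} = - \frac{17034}{\frac{14399}{2694}} = \left(-17034\right) \frac{2694}{14399} = - \frac{2699388}{847}$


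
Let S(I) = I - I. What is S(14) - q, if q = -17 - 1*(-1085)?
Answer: -1068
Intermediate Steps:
S(I) = 0
q = 1068 (q = -17 + 1085 = 1068)
S(14) - q = 0 - 1*1068 = 0 - 1068 = -1068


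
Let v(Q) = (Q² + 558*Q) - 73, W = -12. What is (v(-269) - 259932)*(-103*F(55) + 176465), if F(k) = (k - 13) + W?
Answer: -58556712750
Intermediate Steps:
v(Q) = -73 + Q² + 558*Q
F(k) = -25 + k (F(k) = (k - 13) - 12 = (-13 + k) - 12 = -25 + k)
(v(-269) - 259932)*(-103*F(55) + 176465) = ((-73 + (-269)² + 558*(-269)) - 259932)*(-103*(-25 + 55) + 176465) = ((-73 + 72361 - 150102) - 259932)*(-103*30 + 176465) = (-77814 - 259932)*(-3090 + 176465) = -337746*173375 = -58556712750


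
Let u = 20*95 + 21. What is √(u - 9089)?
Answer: 32*I*√7 ≈ 84.664*I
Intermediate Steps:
u = 1921 (u = 1900 + 21 = 1921)
√(u - 9089) = √(1921 - 9089) = √(-7168) = 32*I*√7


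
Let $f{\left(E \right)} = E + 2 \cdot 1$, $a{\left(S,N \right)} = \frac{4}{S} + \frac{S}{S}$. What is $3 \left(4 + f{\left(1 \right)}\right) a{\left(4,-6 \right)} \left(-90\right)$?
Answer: $-3780$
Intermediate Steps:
$a{\left(S,N \right)} = 1 + \frac{4}{S}$ ($a{\left(S,N \right)} = \frac{4}{S} + 1 = 1 + \frac{4}{S}$)
$f{\left(E \right)} = 2 + E$ ($f{\left(E \right)} = E + 2 = 2 + E$)
$3 \left(4 + f{\left(1 \right)}\right) a{\left(4,-6 \right)} \left(-90\right) = 3 \left(4 + \left(2 + 1\right)\right) \frac{4 + 4}{4} \left(-90\right) = 3 \left(4 + 3\right) \frac{1}{4} \cdot 8 \left(-90\right) = 3 \cdot 7 \cdot 2 \left(-90\right) = 21 \cdot 2 \left(-90\right) = 42 \left(-90\right) = -3780$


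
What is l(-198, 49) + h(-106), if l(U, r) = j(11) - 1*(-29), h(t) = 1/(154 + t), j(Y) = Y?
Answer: 1921/48 ≈ 40.021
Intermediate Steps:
l(U, r) = 40 (l(U, r) = 11 - 1*(-29) = 11 + 29 = 40)
l(-198, 49) + h(-106) = 40 + 1/(154 - 106) = 40 + 1/48 = 1921/48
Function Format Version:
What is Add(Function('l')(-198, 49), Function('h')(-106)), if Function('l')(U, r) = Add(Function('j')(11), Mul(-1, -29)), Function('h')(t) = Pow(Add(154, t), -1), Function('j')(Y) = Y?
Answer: Rational(1921, 48) ≈ 40.021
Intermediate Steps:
Function('l')(U, r) = 40 (Function('l')(U, r) = Add(11, Mul(-1, -29)) = Add(11, 29) = 40)
Add(Function('l')(-198, 49), Function('h')(-106)) = Add(40, Pow(Add(154, -106), -1)) = Add(40, Pow(48, -1)) = Add(40, Rational(1, 48)) = Rational(1921, 48)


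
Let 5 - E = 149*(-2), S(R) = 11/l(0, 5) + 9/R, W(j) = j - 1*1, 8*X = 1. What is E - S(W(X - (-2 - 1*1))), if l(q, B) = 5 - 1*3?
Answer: 9971/34 ≈ 293.26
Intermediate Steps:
X = ⅛ (X = (⅛)*1 = ⅛ ≈ 0.12500)
W(j) = -1 + j (W(j) = j - 1 = -1 + j)
l(q, B) = 2 (l(q, B) = 5 - 3 = 2)
S(R) = 11/2 + 9/R
E = 303 (E = 5 - 149*(-2) = 5 - 1*(-298) = 5 + 298 = 303)
E - S(W(X - (-2 - 1*1))) = 303 - (11/2 + 9/(-1 + (⅛ - (-2 - 1*1)))) = 303 - (11/2 + 9/(-1 + (⅛ - (-2 - 1)))) = 303 - (11/2 + 9/(-1 + (⅛ - 1*(-3)))) = 303 - (11/2 + 9/(-1 + (⅛ + 3))) = 303 - (11/2 + 9/(-1 + 25/8)) = 303 - (11/2 + 9/(17/8)) = 303 - (11/2 + 9*(8/17)) = 303 - (11/2 + 72/17) = 303 - 1*331/34 = 303 - 331/34 = 9971/34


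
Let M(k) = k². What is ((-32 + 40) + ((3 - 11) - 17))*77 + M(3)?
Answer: -1300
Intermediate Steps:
((-32 + 40) + ((3 - 11) - 17))*77 + M(3) = ((-32 + 40) + ((3 - 11) - 17))*77 + 3² = (8 + (-8 - 17))*77 + 9 = (8 - 25)*77 + 9 = -17*77 + 9 = -1309 + 9 = -1300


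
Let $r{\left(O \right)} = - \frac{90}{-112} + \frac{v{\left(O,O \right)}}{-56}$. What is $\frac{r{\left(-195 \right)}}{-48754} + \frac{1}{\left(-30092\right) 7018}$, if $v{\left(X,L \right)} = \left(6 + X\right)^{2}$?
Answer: $\frac{470891045827}{36036509154184} \approx 0.013067$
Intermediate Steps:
$r{\left(O \right)} = \frac{45}{56} - \frac{\left(6 + O\right)^{2}}{56}$ ($r{\left(O \right)} = - \frac{90}{-112} + \frac{\left(6 + O\right)^{2}}{-56} = \left(-90\right) \left(- \frac{1}{112}\right) + \left(6 + O\right)^{2} \left(- \frac{1}{56}\right) = \frac{45}{56} - \frac{\left(6 + O\right)^{2}}{56}$)
$\frac{r{\left(-195 \right)}}{-48754} + \frac{1}{\left(-30092\right) 7018} = \frac{\frac{45}{56} - \frac{\left(6 - 195\right)^{2}}{56}}{-48754} + \frac{1}{\left(-30092\right) 7018} = \left(\frac{45}{56} - \frac{\left(-189\right)^{2}}{56}\right) \left(- \frac{1}{48754}\right) - \frac{1}{211185656} = \left(\frac{45}{56} - \frac{5103}{8}\right) \left(- \frac{1}{48754}\right) - \frac{1}{211185656} = \left(- \frac{8919}{14}\right) \left(- \frac{1}{48754}\right) - \frac{1}{211185656} = \frac{8919}{682556} - \frac{1}{211185656} = \frac{470891045827}{36036509154184}$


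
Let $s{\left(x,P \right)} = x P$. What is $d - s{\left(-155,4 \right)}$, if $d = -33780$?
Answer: $-33160$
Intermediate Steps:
$s{\left(x,P \right)} = P x$
$d - s{\left(-155,4 \right)} = -33780 - 4 \left(-155\right) = -33780 - -620 = -33780 + 620 = -33160$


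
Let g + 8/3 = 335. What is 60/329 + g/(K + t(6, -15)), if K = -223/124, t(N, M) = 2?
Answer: 40678112/24675 ≈ 1648.6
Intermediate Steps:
g = 997/3 (g = -8/3 + 335 = 997/3 ≈ 332.33)
K = -223/124 (K = -223*1/124 = -223/124 ≈ -1.7984)
60/329 + g/(K + t(6, -15)) = 60/329 + 997/(3*(-223/124 + 2)) = 60*(1/329) + 997/(3*(25/124)) = 60/329 + (997/3)*(124/25) = 60/329 + 123628/75 = 40678112/24675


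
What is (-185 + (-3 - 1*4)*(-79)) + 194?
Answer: 562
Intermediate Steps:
(-185 + (-3 - 1*4)*(-79)) + 194 = (-185 + (-3 - 4)*(-79)) + 194 = (-185 - 7*(-79)) + 194 = (-185 + 553) + 194 = 368 + 194 = 562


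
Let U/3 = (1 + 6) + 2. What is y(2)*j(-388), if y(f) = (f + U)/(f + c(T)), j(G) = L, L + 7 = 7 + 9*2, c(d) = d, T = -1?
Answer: 522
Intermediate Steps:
U = 27 (U = 3*((1 + 6) + 2) = 3*(7 + 2) = 3*9 = 27)
L = 18 (L = -7 + (7 + 9*2) = -7 + (7 + 18) = -7 + 25 = 18)
j(G) = 18
y(f) = (27 + f)/(-1 + f) (y(f) = (f + 27)/(f - 1) = (27 + f)/(-1 + f))
y(2)*j(-388) = ((27 + 2)/(-1 + 2))*18 = (29/1)*18 = (1*29)*18 = 29*18 = 522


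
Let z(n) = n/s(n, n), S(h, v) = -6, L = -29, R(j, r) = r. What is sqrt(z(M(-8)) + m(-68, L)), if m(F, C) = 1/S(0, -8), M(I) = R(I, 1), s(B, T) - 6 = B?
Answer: I*sqrt(42)/42 ≈ 0.1543*I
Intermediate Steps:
s(B, T) = 6 + B
M(I) = 1
z(n) = n/(6 + n)
m(F, C) = -1/6 (m(F, C) = 1/(-6) = -1/6)
sqrt(z(M(-8)) + m(-68, L)) = sqrt(1/(6 + 1) - 1/6) = sqrt(1/7 - 1/6) = sqrt(-1/42) = I*sqrt(42)/42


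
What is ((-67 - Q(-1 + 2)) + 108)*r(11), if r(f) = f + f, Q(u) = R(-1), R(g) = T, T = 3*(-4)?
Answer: 1166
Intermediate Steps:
T = -12
R(g) = -12
Q(u) = -12
r(f) = 2*f
((-67 - Q(-1 + 2)) + 108)*r(11) = ((-67 - 1*(-12)) + 108)*(2*11) = ((-67 + 12) + 108)*22 = (-55 + 108)*22 = 53*22 = 1166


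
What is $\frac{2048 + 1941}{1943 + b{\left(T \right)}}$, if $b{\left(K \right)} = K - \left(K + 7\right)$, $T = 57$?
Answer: $\frac{3989}{1936} \approx 2.0604$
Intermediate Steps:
$b{\left(K \right)} = -7$ ($b{\left(K \right)} = K - \left(7 + K\right) = -7$)
$\frac{2048 + 1941}{1943 + b{\left(T \right)}} = \frac{2048 + 1941}{1943 - 7} = \frac{3989}{1936}$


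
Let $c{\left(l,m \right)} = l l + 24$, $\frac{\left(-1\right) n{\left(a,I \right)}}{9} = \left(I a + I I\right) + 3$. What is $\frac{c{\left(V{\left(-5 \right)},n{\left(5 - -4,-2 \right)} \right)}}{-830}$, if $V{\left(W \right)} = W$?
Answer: $- \frac{49}{830} \approx -0.059036$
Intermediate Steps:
$n{\left(a,I \right)} = -27 - 9 I^{2} - 9 I a$ ($n{\left(a,I \right)} = - 9 \left(\left(I a + I I\right) + 3\right) = - 9 \left(\left(I a + I^{2}\right) + 3\right) = - 9 \left(\left(I^{2} + I a\right) + 3\right) = - 9 \left(3 + I^{2} + I a\right) = -27 - 9 I^{2} - 9 I a$)
$c{\left(l,m \right)} = 24 + l^{2}$ ($c{\left(l,m \right)} = l^{2} + 24 = 24 + l^{2}$)
$\frac{c{\left(V{\left(-5 \right)},n{\left(5 - -4,-2 \right)} \right)}}{-830} = \frac{24 + \left(-5\right)^{2}}{-830} = \left(24 + 25\right) \left(- \frac{1}{830}\right) = 49 \left(- \frac{1}{830}\right) = - \frac{49}{830}$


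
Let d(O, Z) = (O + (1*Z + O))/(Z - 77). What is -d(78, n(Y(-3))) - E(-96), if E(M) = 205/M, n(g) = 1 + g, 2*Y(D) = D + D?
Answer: 30979/7584 ≈ 4.0848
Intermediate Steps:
Y(D) = D (Y(D) = (D + D)/2 = (2*D)/2 = D)
d(O, Z) = (Z + 2*O)/(-77 + Z) (d(O, Z) = (O + (Z + O))/(-77 + Z) = (O + (O + Z))/(-77 + Z) = (Z + 2*O)/(-77 + Z))
-d(78, n(Y(-3))) - E(-96) = -((1 - 3) + 2*78)/(-77 + (1 - 3)) - 205/(-96) = -(-2 + 156)/(-77 - 2) - 205*(-1)/96 = -154/(-79) - 1*(-205/96) = -(-1)*154/79 + 205/96 = -1*(-154/79) + 205/96 = 154/79 + 205/96 = 30979/7584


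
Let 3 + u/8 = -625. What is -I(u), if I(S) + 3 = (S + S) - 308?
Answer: 10359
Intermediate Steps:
u = -5024 (u = -24 + 8*(-625) = -24 - 5000 = -5024)
I(S) = -311 + 2*S (I(S) = -3 + ((S + S) - 308) = -3 + (2*S - 308) = -3 + (-308 + 2*S) = -311 + 2*S)
-I(u) = -(-311 + 2*(-5024)) = -(-311 - 10048) = -1*(-10359) = 10359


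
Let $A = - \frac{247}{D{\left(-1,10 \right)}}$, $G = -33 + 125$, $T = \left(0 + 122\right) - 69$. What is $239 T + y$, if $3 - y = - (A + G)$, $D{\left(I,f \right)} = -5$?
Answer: $\frac{64057}{5} \approx 12811.0$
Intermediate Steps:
$T = 53$ ($T = 122 - 69 = 53$)
$G = 92$
$A = \frac{247}{5}$ ($A = - \frac{247}{-5} = \left(-247\right) \left(- \frac{1}{5}\right) = \frac{247}{5} \approx 49.4$)
$y = \frac{722}{5}$ ($y = 3 - - (\frac{247}{5} + 92) = 3 - \left(-1\right) \frac{707}{5} = 3 - - \frac{707}{5} = 3 + \frac{707}{5} = \frac{722}{5} \approx 144.4$)
$239 T + y = 239 \cdot 53 + \frac{722}{5} = 12667 + \frac{722}{5} = \frac{64057}{5}$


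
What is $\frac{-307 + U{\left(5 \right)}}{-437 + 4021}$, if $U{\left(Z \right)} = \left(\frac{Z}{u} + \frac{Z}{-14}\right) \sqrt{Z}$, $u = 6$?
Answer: $- \frac{307}{3584} + \frac{5 \sqrt{5}}{37632} \approx -0.085361$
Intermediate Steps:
$U{\left(Z \right)} = \frac{2 Z^{\frac{3}{2}}}{21}$ ($U{\left(Z \right)} = \left(\frac{Z}{6} + \frac{Z}{-14}\right) \sqrt{Z} = \left(Z \frac{1}{6} + Z \left(- \frac{1}{14}\right)\right) \sqrt{Z} = \left(\frac{Z}{6} - \frac{Z}{14}\right) \sqrt{Z} = \frac{2 Z}{21} \sqrt{Z} = \frac{2 Z^{\frac{3}{2}}}{21}$)
$\frac{-307 + U{\left(5 \right)}}{-437 + 4021} = \frac{-307 + \frac{2 \cdot 5^{\frac{3}{2}}}{21}}{-437 + 4021} = \frac{-307 + \frac{2 \cdot 5 \sqrt{5}}{21}}{3584} = \left(-307 + \frac{10 \sqrt{5}}{21}\right) \frac{1}{3584} = - \frac{307}{3584} + \frac{5 \sqrt{5}}{37632}$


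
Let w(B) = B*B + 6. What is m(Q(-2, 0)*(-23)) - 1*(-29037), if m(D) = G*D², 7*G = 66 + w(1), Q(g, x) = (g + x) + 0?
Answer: 357727/7 ≈ 51104.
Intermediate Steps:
Q(g, x) = g + x
w(B) = 6 + B² (w(B) = B² + 6 = 6 + B²)
G = 73/7 (G = (66 + (6 + 1²))/7 = (66 + (6 + 1))/7 = (66 + 7)/7 = (⅐)*73 = 73/7 ≈ 10.429)
m(D) = 73*D²/7
m(Q(-2, 0)*(-23)) - 1*(-29037) = 73*((-2 + 0)*(-23))²/7 - 1*(-29037) = 73*(-2*(-23))²/7 + 29037 = (73/7)*46² + 29037 = (73/7)*2116 + 29037 = 154468/7 + 29037 = 357727/7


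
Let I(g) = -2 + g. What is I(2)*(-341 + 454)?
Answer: 0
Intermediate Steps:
I(2)*(-341 + 454) = (-2 + 2)*(-341 + 454) = 0*113 = 0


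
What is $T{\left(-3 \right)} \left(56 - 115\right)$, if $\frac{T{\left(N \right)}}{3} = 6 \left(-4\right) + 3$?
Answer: $3717$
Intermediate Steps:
$T{\left(N \right)} = -63$ ($T{\left(N \right)} = 3 \left(6 \left(-4\right) + 3\right) = 3 \left(-24 + 3\right) = 3 \left(-21\right) = -63$)
$T{\left(-3 \right)} \left(56 - 115\right) = - 63 \left(56 - 115\right) = \left(-63\right) \left(-59\right) = 3717$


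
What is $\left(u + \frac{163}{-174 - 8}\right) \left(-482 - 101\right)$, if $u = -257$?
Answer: $\frac{27364271}{182} \approx 1.5035 \cdot 10^{5}$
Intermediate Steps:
$\left(u + \frac{163}{-174 - 8}\right) \left(-482 - 101\right) = \left(-257 + \frac{163}{-174 - 8}\right) \left(-482 - 101\right) = \left(-257 + \frac{163}{-182}\right) \left(-583\right) = \left(-257 + 163 \left(- \frac{1}{182}\right)\right) \left(-583\right) = \left(-257 - \frac{163}{182}\right) \left(-583\right) = \left(- \frac{46937}{182}\right) \left(-583\right) = \frac{27364271}{182}$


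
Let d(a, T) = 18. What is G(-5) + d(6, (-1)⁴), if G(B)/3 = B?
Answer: 3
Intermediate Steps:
G(B) = 3*B
G(-5) + d(6, (-1)⁴) = 3*(-5) + 18 = -15 + 18 = 3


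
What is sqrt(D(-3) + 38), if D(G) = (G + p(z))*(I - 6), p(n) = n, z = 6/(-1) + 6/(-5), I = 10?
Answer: I*sqrt(70)/5 ≈ 1.6733*I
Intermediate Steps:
z = -36/5 (z = 6*(-1) + 6*(-1/5) = -6 - 6/5 = -36/5 ≈ -7.2000)
D(G) = -144/5 + 4*G (D(G) = (G - 36/5)*(10 - 6) = (-36/5 + G)*4 = -144/5 + 4*G)
sqrt(D(-3) + 38) = sqrt((-144/5 + 4*(-3)) + 38) = sqrt((-144/5 - 12) + 38) = sqrt(-204/5 + 38) = sqrt(-14/5) = I*sqrt(70)/5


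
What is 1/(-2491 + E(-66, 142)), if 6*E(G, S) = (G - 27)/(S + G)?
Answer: -152/378663 ≈ -0.00040141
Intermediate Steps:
E(G, S) = (-27 + G)/(6*(G + S)) (E(G, S) = ((G - 27)/(S + G))/6 = ((-27 + G)/(G + S))/6 = (-27 + G)/(6*(G + S)))
1/(-2491 + E(-66, 142)) = 1/(-2491 + (-27 - 66)/(6*(-66 + 142))) = 1/(-2491 + (1/6)*(-93)/76) = 1/(-2491 + (1/6)*(1/76)*(-93)) = 1/(-2491 - 31/152) = 1/(-378663/152) = -152/378663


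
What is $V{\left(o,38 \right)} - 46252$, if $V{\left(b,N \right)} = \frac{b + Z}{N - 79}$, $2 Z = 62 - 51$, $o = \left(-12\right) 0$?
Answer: $- \frac{3792675}{82} \approx -46252.0$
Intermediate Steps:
$o = 0$
$Z = \frac{11}{2}$ ($Z = \frac{62 - 51}{2} = \frac{1}{2} \cdot 11 = \frac{11}{2} \approx 5.5$)
$V{\left(b,N \right)} = \frac{\frac{11}{2} + b}{-79 + N}$ ($V{\left(b,N \right)} = \frac{b + \frac{11}{2}}{N - 79} = \frac{\frac{11}{2} + b}{-79 + N}$)
$V{\left(o,38 \right)} - 46252 = \frac{\frac{11}{2} + 0}{-79 + 38} - 46252 = \frac{1}{-41} \cdot \frac{11}{2} - 46252 = \left(- \frac{1}{41}\right) \frac{11}{2} - 46252 = - \frac{11}{82} - 46252 = - \frac{3792675}{82}$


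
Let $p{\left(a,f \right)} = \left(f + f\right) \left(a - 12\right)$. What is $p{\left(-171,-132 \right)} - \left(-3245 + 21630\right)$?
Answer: $29927$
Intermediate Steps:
$p{\left(a,f \right)} = 2 f \left(-12 + a\right)$
$p{\left(-171,-132 \right)} - \left(-3245 + 21630\right) = 2 \left(-132\right) \left(-12 - 171\right) - \left(-3245 + 21630\right) = 2 \left(-132\right) \left(-183\right) - 18385 = 48312 - 18385 = 29927$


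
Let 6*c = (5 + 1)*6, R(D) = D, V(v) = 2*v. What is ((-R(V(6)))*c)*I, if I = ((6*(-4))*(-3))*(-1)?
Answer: 5184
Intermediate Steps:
c = 6 (c = ((5 + 1)*6)/6 = (6*6)/6 = (1/6)*36 = 6)
I = -72 (I = -24*(-3)*(-1) = 72*(-1) = -72)
((-R(V(6)))*c)*I = (-2*6*6)*(-72) = (-1*12*6)*(-72) = -12*6*(-72) = -72*(-72) = 5184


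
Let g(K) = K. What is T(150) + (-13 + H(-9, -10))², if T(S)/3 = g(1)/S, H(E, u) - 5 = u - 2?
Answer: 20001/50 ≈ 400.02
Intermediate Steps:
H(E, u) = 3 + u (H(E, u) = 5 + (u - 2) = 5 + (-2 + u) = 3 + u)
T(S) = 3/S (T(S) = 3*(1/S) = 3/S)
T(150) + (-13 + H(-9, -10))² = 3/150 + (-13 + (3 - 10))² = 3*(1/150) + (-13 - 7)² = 1/50 + (-20)² = 1/50 + 400 = 20001/50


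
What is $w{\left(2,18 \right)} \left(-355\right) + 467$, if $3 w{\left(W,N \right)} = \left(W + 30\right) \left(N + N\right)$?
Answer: $-135853$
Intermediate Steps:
$w{\left(W,N \right)} = \frac{2 N \left(30 + W\right)}{3}$ ($w{\left(W,N \right)} = \frac{\left(W + 30\right) \left(N + N\right)}{3} = \frac{\left(30 + W\right) 2 N}{3} = \frac{2 N \left(30 + W\right)}{3}$)
$w{\left(2,18 \right)} \left(-355\right) + 467 = \frac{2}{3} \cdot 18 \left(30 + 2\right) \left(-355\right) + 467 = \frac{2}{3} \cdot 18 \cdot 32 \left(-355\right) + 467 = 384 \left(-355\right) + 467 = -136320 + 467 = -135853$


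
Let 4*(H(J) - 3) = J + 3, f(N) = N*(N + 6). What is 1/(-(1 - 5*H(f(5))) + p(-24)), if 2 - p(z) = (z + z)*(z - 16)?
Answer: -2/3663 ≈ -0.00054600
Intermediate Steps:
f(N) = N*(6 + N)
H(J) = 15/4 + J/4 (H(J) = 3 + (J + 3)/4 = 3 + (3 + J)/4 = 3 + (¾ + J/4) = 15/4 + J/4)
p(z) = 2 - 2*z*(-16 + z) (p(z) = 2 - (z + z)*(z - 16) = 2 - 2*z*(-16 + z))
1/(-(1 - 5*H(f(5))) + p(-24)) = 1/(-(1 - 5*(15/4 + (5*(6 + 5))/4)) + (2 - 2*(-24)² + 32*(-24))) = 1/(-(1 - 5*(15/4 + (5*11)/4)) + (2 - 2*576 - 768)) = 1/(-(1 - 5*(15/4 + (¼)*55)) + (2 - 1152 - 768)) = 1/(-(1 - 5*(15/4 + 55/4)) - 1918) = 1/(-(1 - 5*35/2) - 1918) = 1/(-(1 - 175/2) - 1918) = 1/(-1*(-173/2) - 1918) = 1/(173/2 - 1918) = 1/(-3663/2) = -2/3663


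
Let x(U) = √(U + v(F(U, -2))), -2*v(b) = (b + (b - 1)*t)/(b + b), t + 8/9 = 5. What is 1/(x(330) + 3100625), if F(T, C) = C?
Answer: 74415000/230733009367123 - 2*√47262/230733009367123 ≈ 3.2251e-7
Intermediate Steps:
t = 37/9 (t = -8/9 + 5 = 37/9 ≈ 4.1111)
v(b) = -(-37/9 + 46*b/9)/(4*b) (v(b) = -(b + (b - 1)*(37/9))/(2*(b + b)) = -(b + (-1 + b)*(37/9))/(2*(2*b)) = -(b + (-37/9 + 37*b/9))*1/(2*b)/2 = -(-37/9 + 46*b/9)*1/(2*b)/2 = -(-37/9 + 46*b/9)/(4*b))
x(U) = √(-43/24 + U) (x(U) = √(U + (1/36)*(37 - 46*(-2))/(-2)) = √(U + (1/36)*(-½)*(37 + 92)) = √(U + (1/36)*(-½)*129) = √(U - 43/24) = √(-43/24 + U))
1/(x(330) + 3100625) = 1/(√(-258 + 144*330)/12 + 3100625) = 1/(√(-258 + 47520)/12 + 3100625) = 1/(√47262/12 + 3100625) = 1/(3100625 + √47262/12)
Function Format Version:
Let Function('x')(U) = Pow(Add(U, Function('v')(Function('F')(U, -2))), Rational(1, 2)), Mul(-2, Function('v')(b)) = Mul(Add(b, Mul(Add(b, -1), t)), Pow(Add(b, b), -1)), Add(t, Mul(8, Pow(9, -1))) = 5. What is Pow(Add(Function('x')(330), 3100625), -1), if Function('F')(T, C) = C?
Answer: Add(Rational(74415000, 230733009367123), Mul(Rational(-2, 230733009367123), Pow(47262, Rational(1, 2)))) ≈ 3.2251e-7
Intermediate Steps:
t = Rational(37, 9) (t = Add(Rational(-8, 9), 5) = Rational(37, 9) ≈ 4.1111)
Function('v')(b) = Mul(Rational(-1, 4), Pow(b, -1), Add(Rational(-37, 9), Mul(Rational(46, 9), b))) (Function('v')(b) = Mul(Rational(-1, 2), Mul(Add(b, Mul(Add(b, -1), Rational(37, 9))), Pow(Add(b, b), -1))) = Mul(Rational(-1, 2), Mul(Add(b, Mul(Add(-1, b), Rational(37, 9))), Pow(Mul(2, b), -1))) = Mul(Rational(-1, 2), Mul(Add(b, Add(Rational(-37, 9), Mul(Rational(37, 9), b))), Mul(Rational(1, 2), Pow(b, -1)))) = Mul(Rational(-1, 2), Mul(Add(Rational(-37, 9), Mul(Rational(46, 9), b)), Mul(Rational(1, 2), Pow(b, -1)))) = Mul(Rational(-1, 2), Mul(Rational(1, 2), Pow(b, -1), Add(Rational(-37, 9), Mul(Rational(46, 9), b)))) = Mul(Rational(-1, 4), Pow(b, -1), Add(Rational(-37, 9), Mul(Rational(46, 9), b))))
Function('x')(U) = Pow(Add(Rational(-43, 24), U), Rational(1, 2)) (Function('x')(U) = Pow(Add(U, Mul(Rational(1, 36), Pow(-2, -1), Add(37, Mul(-46, -2)))), Rational(1, 2)) = Pow(Add(U, Mul(Rational(1, 36), Rational(-1, 2), Add(37, 92))), Rational(1, 2)) = Pow(Add(U, Mul(Rational(1, 36), Rational(-1, 2), 129)), Rational(1, 2)) = Pow(Add(U, Rational(-43, 24)), Rational(1, 2)) = Pow(Add(Rational(-43, 24), U), Rational(1, 2)))
Pow(Add(Function('x')(330), 3100625), -1) = Pow(Add(Mul(Rational(1, 12), Pow(Add(-258, Mul(144, 330)), Rational(1, 2))), 3100625), -1) = Pow(Add(Mul(Rational(1, 12), Pow(Add(-258, 47520), Rational(1, 2))), 3100625), -1) = Pow(Add(Mul(Rational(1, 12), Pow(47262, Rational(1, 2))), 3100625), -1) = Pow(Add(3100625, Mul(Rational(1, 12), Pow(47262, Rational(1, 2)))), -1)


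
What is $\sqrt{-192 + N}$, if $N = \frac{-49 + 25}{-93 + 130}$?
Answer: $\frac{18 i \sqrt{814}}{37} \approx 13.88 i$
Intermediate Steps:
$N = - \frac{24}{37} \approx -0.64865$
$\sqrt{-192 + N} = \sqrt{-192 - \frac{24}{37}} = \sqrt{- \frac{7128}{37}} = \frac{18 i \sqrt{814}}{37}$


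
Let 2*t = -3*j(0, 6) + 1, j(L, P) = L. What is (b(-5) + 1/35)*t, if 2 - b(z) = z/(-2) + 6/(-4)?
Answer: 18/35 ≈ 0.51429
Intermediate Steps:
b(z) = 7/2 + z/2 (b(z) = 2 - (z/(-2) + 6/(-4)) = 2 - (z*(-½) + 6*(-¼)) = 2 - (-z/2 - 3/2) = 2 - (-3/2 - z/2) = 2 + (3/2 + z/2) = 7/2 + z/2)
t = ½ (t = (-3*0 + 1)/2 = (0 + 1)/2 = (½)*1 = ½ ≈ 0.50000)
(b(-5) + 1/35)*t = ((7/2 + (½)*(-5)) + 1/35)*(½) = ((7/2 - 5/2) + 1/35)*(½) = (1 + 1/35)*(½) = (36/35)*(½) = 18/35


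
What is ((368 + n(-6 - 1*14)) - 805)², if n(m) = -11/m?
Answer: 76195441/400 ≈ 1.9049e+5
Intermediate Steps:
((368 + n(-6 - 1*14)) - 805)² = ((368 - 11/(-6 - 1*14)) - 805)² = ((368 - 11/(-6 - 14)) - 805)² = ((368 - 11/(-20)) - 805)² = ((368 - 11*(-1/20)) - 805)² = ((368 + 11/20) - 805)² = (7371/20 - 805)² = (-8729/20)² = 76195441/400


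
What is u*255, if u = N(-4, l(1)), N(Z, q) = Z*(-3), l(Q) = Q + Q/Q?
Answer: 3060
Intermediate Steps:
l(Q) = 1 + Q (l(Q) = Q + 1 = 1 + Q)
N(Z, q) = -3*Z
u = 12 (u = -3*(-4) = 12)
u*255 = 12*255 = 3060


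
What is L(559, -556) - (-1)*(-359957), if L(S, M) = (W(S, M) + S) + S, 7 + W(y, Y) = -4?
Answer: -358850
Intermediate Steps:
W(y, Y) = -11 (W(y, Y) = -7 - 4 = -11)
L(S, M) = -11 + 2*S (L(S, M) = (-11 + S) + S = -11 + 2*S)
L(559, -556) - (-1)*(-359957) = (-11 + 2*559) - (-1)*(-359957) = (-11 + 1118) - 1*359957 = 1107 - 359957 = -358850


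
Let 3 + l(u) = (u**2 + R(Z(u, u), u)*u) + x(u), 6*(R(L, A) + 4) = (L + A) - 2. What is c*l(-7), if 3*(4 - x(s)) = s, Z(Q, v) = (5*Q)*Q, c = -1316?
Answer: 256620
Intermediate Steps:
Z(Q, v) = 5*Q**2
x(s) = 4 - s/3
R(L, A) = -13/3 + A/6 + L/6 (R(L, A) = -4 + ((L + A) - 2)/6 = -4 + ((A + L) - 2)/6 = -4 + (-2 + A + L)/6 = -4 + (-1/3 + A/6 + L/6) = -13/3 + A/6 + L/6)
l(u) = 1 + u**2 - u/3 + u*(-13/3 + u/6 + 5*u**2/6) (l(u) = -3 + ((u**2 + (-13/3 + u/6 + (5*u**2)/6)*u) + (4 - u/3)) = -3 + ((u**2 + (-13/3 + u/6 + 5*u**2/6)*u) + (4 - u/3)) = -3 + ((u**2 + u*(-13/3 + u/6 + 5*u**2/6)) + (4 - u/3)) = -3 + (4 + u**2 - u/3 + u*(-13/3 + u/6 + 5*u**2/6)) = 1 + u**2 - u/3 + u*(-13/3 + u/6 + 5*u**2/6))
c*l(-7) = -1316*(1 - 14/3*(-7) + (5/6)*(-7)**3 + (7/6)*(-7)**2) = -1316*(1 + 98/3 + (5/6)*(-343) + (7/6)*49) = -1316*(1 + 98/3 - 1715/6 + 343/6) = -1316*(-195) = 256620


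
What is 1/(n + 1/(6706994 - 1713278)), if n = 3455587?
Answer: 4993716/17256220091293 ≈ 2.8939e-7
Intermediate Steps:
1/(n + 1/(6706994 - 1713278)) = 1/(3455587 + 1/(6706994 - 1713278)) = 1/(3455587 + 1/4993716) = 1/(17256220091293/4993716) = 4993716/17256220091293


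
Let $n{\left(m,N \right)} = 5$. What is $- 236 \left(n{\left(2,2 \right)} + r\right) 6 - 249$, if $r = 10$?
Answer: $-21489$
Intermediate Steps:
$- 236 \left(n{\left(2,2 \right)} + r\right) 6 - 249 = - 236 \left(5 + 10\right) 6 - 249 = - 236 \cdot 15 \cdot 6 - 249 = \left(-236\right) 90 - 249 = -21240 - 249 = -21489$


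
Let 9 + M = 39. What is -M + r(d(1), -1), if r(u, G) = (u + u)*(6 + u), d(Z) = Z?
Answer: -16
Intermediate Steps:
M = 30 (M = -9 + 39 = 30)
r(u, G) = 2*u*(6 + u) (r(u, G) = (2*u)*(6 + u) = 2*u*(6 + u))
-M + r(d(1), -1) = -1*30 + 2*1*(6 + 1) = -30 + 2*1*7 = -30 + 14 = -16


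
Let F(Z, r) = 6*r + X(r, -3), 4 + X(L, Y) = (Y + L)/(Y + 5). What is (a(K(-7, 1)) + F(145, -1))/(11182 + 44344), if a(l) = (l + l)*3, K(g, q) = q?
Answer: -3/27763 ≈ -0.00010806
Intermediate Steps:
X(L, Y) = -4 + (L + Y)/(5 + Y) (X(L, Y) = -4 + (Y + L)/(Y + 5) = -4 + (L + Y)/(5 + Y))
F(Z, r) = -11/2 + 13*r/2 (F(Z, r) = 6*r + (-20 + r - 3*(-3))/(5 - 3) = 6*r + (-20 + r + 9)/2 = 6*r + (-11 + r)/2 = 6*r + (-11/2 + r/2) = -11/2 + 13*r/2)
a(l) = 6*l (a(l) = (2*l)*3 = 6*l)
(a(K(-7, 1)) + F(145, -1))/(11182 + 44344) = (6*1 + (-11/2 + (13/2)*(-1)))/(11182 + 44344) = (6 + (-11/2 - 13/2))/55526 = (6 - 12)*(1/55526) = -6*1/55526 = -3/27763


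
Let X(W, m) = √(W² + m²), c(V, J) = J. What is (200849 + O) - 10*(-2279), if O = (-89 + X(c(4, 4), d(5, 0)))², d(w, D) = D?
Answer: 230864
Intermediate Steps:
O = 7225 (O = (-89 + √(4² + 0²))² = (-89 + √(16 + 0))² = (-89 + √16)² = (-89 + 4)² = (-85)² = 7225)
(200849 + O) - 10*(-2279) = (200849 + 7225) - 10*(-2279) = 208074 + 22790 = 230864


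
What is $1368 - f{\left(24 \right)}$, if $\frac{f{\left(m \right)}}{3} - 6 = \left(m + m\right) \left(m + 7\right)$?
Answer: $-3114$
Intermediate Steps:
$f{\left(m \right)} = 18 + 6 m \left(7 + m\right)$ ($f{\left(m \right)} = 18 + 3 \left(m + m\right) \left(m + 7\right) = 18 + 3 \cdot 2 m \left(7 + m\right) = 18 + 6 m \left(7 + m\right)$)
$1368 - f{\left(24 \right)} = 1368 - \left(18 + 6 \cdot 24^{2} + 42 \cdot 24\right) = 1368 - \left(18 + 6 \cdot 576 + 1008\right) = 1368 - \left(18 + 3456 + 1008\right) = 1368 - 4482 = -3114$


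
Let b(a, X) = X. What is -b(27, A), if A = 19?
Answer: -19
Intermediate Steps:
-b(27, A) = -1*19 = -19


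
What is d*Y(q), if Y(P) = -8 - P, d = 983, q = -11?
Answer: 2949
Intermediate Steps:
d*Y(q) = 983*(-8 - 1*(-11)) = 983*(-8 + 11) = 983*3 = 2949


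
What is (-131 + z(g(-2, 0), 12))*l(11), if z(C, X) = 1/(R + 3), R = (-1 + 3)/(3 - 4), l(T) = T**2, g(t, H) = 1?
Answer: -15730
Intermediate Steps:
R = -2 (R = 2/(-1) = 2*(-1) = -2)
z(C, X) = 1 (z(C, X) = 1/(-2 + 3) = 1/1 = 1)
(-131 + z(g(-2, 0), 12))*l(11) = (-131 + 1)*11**2 = -130*121 = -15730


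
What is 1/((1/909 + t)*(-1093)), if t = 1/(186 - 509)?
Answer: 293607/640498 ≈ 0.45840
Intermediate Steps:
t = -1/323 (t = 1/(-323) = -1/323 ≈ -0.0030960)
1/((1/909 + t)*(-1093)) = 1/((1/909 - 1/323)*(-1093)) = 1/(-586/293607*(-1093)) = 1/(640498/293607) = 293607/640498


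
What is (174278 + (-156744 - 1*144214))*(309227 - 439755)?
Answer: 16535287040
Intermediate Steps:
(174278 + (-156744 - 1*144214))*(309227 - 439755) = (174278 + (-156744 - 144214))*(-130528) = (174278 - 300958)*(-130528) = -126680*(-130528) = 16535287040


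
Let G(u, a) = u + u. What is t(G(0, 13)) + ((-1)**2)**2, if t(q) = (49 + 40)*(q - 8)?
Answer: -711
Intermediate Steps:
G(u, a) = 2*u
t(q) = -712 + 89*q (t(q) = 89*(-8 + q) = -712 + 89*q)
t(G(0, 13)) + ((-1)**2)**2 = (-712 + 89*(2*0)) + ((-1)**2)**2 = (-712 + 89*0) + 1**2 = (-712 + 0) + 1 = -712 + 1 = -711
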